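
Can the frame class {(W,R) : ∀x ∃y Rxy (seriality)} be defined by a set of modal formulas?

Yes — defined by □q → ◇q

The condition is seriality. A defining modal formula is □q → ◇q.
Suppose □q→◇q is valid. At any x set V(q)=W. Then □q at x, so ◇q at x, so x has a successor.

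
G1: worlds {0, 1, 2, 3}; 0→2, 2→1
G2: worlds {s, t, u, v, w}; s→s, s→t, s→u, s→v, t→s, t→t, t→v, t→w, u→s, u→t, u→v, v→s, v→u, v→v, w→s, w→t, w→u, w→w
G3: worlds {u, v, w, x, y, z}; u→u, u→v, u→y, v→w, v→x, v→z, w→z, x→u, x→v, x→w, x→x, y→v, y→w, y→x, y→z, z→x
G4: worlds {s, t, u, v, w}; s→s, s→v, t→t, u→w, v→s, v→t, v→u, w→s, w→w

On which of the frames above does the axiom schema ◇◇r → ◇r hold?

none

The schema corresponds to transitivity: ∀x ∀y ∀z (Rxy ∧ Ryz → Rxz).
G1: fails — R02 and R21 but not R01.
G2: fails — Ruv and Rvu but not Ruu.
G3: fails — Ruv and Rvz but not Ruz.
G4: fails — Ruw and Rws but not Rus.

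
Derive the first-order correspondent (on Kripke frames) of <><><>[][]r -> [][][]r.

forall x forall y forall z ((x R^3 y & x R^3 z) -> exists w (y R^2 w & z = w))

This is a Sahlqvist (Geach-type) schema ◇^3□^2r → □^3◇^0r.
Minimal-valuation argument: fix x; take any y with xR^3y and any z with xR^3z. Set V(r) to the set of worlds R-reachable from y in exactly 2 steps. Then □^2r holds at y, so the antecedent holds at x; validity forces ◇^0r at z, giving a w with zR^0w and yR^2w.
First-order correspondent: forall x forall y forall z ((x R^3 y & x R^3 z) -> exists w (y R^2 w & z = w)).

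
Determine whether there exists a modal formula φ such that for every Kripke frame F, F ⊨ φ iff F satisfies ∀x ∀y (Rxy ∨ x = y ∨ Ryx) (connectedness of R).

Not definable by any modal formula

If a class were modally definable it would be closed under disjoint unions (Goldblatt–Thomason).
Take 3 disjoint single-world reflexive frames: each is trivially connected, but their disjoint union has 3 worlds with no edge between distinct components, so it is not connected.
So the class is not modally definable.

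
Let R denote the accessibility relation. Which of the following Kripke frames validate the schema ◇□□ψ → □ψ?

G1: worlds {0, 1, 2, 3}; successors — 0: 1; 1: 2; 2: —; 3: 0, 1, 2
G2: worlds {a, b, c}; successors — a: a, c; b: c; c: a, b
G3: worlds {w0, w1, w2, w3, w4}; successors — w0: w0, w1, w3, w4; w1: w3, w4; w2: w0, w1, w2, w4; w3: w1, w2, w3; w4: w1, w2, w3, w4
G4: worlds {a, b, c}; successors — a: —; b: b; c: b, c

G2

The schema corresponds to a generalized confluence (Geach) condition: ∀x ∀y ∀z ((xRy ∧ xRz) → ∃w (yR²w ∧ z = w)).
G1: fails — 0R1, 0R1 but no w with 1R²w and 1=w.
G2: ✓.
G3: fails — w0Rw1, w0Rw0 but no w with w1R²w and w0=w.
G4: fails — cRb, cRc but no w with bR²w and c=w.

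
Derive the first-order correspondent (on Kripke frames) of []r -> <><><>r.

This is a Sahlqvist (Geach-type) schema ◇^0□^1r → □^0◇^3r.
Minimal-valuation argument: fix x; take any y with xR^0y and any z with xR^0z. Set V(r) to the set of worlds R-reachable from y in exactly 1 step. Then □^1r holds at y, so the antecedent holds at x; validity forces ◇^3r at z, giving a w with zR^3w and yR^1w.
First-order correspondent: forall x exists w (xRw & x R^3 w).

forall x exists w (xRw & x R^3 w)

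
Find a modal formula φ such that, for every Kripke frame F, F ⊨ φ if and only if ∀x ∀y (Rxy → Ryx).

s → □◇s

A defining formula is s → □◇s (the B axiom).
Suppose s→□◇s is valid. Take Rxy and set V(s)={x}. Then s at x, so □◇s at x, so ◇s at y, so some z with Ryz has s; z=x, i.e. Ryx.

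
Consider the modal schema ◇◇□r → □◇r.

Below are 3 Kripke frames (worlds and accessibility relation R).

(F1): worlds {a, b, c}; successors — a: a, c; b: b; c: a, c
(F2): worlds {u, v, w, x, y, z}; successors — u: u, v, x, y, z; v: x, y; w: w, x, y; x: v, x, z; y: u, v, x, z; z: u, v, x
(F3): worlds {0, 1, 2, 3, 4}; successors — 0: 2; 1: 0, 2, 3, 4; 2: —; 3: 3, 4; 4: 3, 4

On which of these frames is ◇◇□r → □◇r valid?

The schema corresponds to a generalized confluence (Geach) condition: ∀x ∀y ∀z ((xR²y ∧ xRz) → ∃w (yRw ∧ zRw)).
(F1): ✓.
(F2): ✓.
(F3): fails — 1R²2, 1R0 but no w with 2Rw and 0Rw.

(F1), (F2)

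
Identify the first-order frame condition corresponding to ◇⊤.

This is a form of the D axiom.
Its frame correspondent is seriality — ∀x ∃y Rxy.

Seriality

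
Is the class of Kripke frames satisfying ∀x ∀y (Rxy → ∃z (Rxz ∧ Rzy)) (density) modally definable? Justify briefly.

Definable; □□r → □r defines it

Yes: it is density, defined by the C4 schema □□r → □r.
Suppose □□r→□r is valid. Take Rxy and set V(r)={w : xR²w}. Then □□r at x, so □r at x, so r at y, i.e. ∃z(Rxz∧Rzy).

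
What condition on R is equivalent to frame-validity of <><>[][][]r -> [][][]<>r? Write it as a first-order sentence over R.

This is a Sahlqvist (Geach-type) schema ◇^2□^3r → □^3◇^1r.
Minimal-valuation argument: fix x; take any y with xR^2y and any z with xR^3z. Set V(r) to the set of worlds R-reachable from y in exactly 3 steps. Then □^3r holds at y, so the antecedent holds at x; validity forces ◇^1r at z, giving a w with zR^1w and yR^3w.
First-order correspondent: forall x forall y forall z ((x R^2 y & x R^3 z) -> exists w (y R^3 w & zRw)).

forall x forall y forall z ((x R^2 y & x R^3 z) -> exists w (y R^3 w & zRw))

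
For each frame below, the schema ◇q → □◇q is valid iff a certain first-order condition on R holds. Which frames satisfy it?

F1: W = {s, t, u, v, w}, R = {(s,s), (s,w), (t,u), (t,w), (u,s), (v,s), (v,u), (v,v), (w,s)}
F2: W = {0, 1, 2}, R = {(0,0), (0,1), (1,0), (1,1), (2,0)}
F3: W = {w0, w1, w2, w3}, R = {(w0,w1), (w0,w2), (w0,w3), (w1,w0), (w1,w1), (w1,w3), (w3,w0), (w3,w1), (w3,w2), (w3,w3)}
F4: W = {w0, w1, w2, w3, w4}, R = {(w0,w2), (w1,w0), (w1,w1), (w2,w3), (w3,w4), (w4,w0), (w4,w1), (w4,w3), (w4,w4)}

F2

The schema corresponds to the Euclidean property: ∀x ∀y ∀z (Rxy ∧ Rxz → Ryz).
F1: fails — Rsw and Rsw but not Rww.
F2: holds.
F3: fails — Rw0w1 and Rw0w2 but not Rw1w2.
F4: fails — Rw0w2 and Rw0w2 but not Rw2w2.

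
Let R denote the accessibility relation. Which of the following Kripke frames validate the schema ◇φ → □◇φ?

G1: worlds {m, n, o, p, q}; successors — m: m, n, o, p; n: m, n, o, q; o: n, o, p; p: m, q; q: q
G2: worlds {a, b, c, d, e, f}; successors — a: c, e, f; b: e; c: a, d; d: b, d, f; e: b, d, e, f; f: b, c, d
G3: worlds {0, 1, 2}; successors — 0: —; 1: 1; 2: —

Frame correspondent (Sahlqvist): ∀x ∀y ∀z (Rxy ∧ Rxz → Ryz) — i.e. the Euclidean property.
G1: fails — Rmo and Rmm but not Rom.
G2: fails — Rae and Rac but not Rec.
G3: ✓.

G3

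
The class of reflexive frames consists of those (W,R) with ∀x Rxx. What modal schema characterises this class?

The condition is reflexivity. The T schema □ψ → ψ defines it.
Suppose □ψ→ψ is valid. At any x set V(ψ)={w : Rxw}. Then □ψ holds at x, so ψ holds at x, i.e. Rxx.

□ψ → ψ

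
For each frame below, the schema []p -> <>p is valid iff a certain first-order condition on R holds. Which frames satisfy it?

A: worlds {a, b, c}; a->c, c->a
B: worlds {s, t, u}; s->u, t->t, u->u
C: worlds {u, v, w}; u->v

The schema corresponds to seriality: forall x exists y Rxy.
A: fails — world b has no successor.
B: ✓.
C: fails — world v has no successor.

B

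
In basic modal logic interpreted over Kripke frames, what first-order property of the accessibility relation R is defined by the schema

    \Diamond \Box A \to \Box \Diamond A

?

This is the .2 axiom.
Its frame correspondent is convergence — \forall x \forall y \forall z (Rxy \wedge Rxz \to \exists w (Ryw \wedge Rzw)).

convergence: \forall x \forall y \forall z (Rxy \wedge Rxz \to \exists w (Ryw \wedge Rzw))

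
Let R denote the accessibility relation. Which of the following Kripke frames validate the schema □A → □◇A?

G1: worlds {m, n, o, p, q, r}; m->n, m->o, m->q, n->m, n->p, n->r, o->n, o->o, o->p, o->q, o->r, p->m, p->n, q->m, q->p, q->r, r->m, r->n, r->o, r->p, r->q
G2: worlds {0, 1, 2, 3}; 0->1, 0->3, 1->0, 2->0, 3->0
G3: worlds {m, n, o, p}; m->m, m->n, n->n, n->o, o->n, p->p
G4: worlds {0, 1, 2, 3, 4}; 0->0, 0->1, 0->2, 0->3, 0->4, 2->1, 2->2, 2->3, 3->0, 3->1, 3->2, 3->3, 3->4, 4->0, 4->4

G3

This is the axiom for a generalized confluence (Geach) condition; its first-order frame correspondent is ∀x ∀z (xRz → ∃w (xRw ∧ zRw)).
G1: fails — mRn but no w with mRw and nRw.
G2: fails — 0R1 but no w with 0Rw and 1Rw.
G3: condition met.
G4: fails — 0R1 but no w with 0Rw and 1Rw.
Valid on: G3.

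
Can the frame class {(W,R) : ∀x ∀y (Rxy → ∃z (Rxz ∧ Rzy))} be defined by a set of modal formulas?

The condition is density. A defining modal formula is □□q → □q.

Yes, by □□q → □q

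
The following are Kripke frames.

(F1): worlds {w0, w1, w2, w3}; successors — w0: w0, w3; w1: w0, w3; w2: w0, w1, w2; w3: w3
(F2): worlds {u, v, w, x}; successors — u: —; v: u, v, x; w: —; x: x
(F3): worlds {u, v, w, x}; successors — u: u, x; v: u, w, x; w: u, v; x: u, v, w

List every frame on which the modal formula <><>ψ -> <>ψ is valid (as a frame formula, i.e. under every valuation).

(F2)

The schema corresponds to transitivity: forall x forall y forall z (Rxy & Ryz -> Rxz).
(F1): fails — Rw2w0 and Rw0w3 but not Rw2w3.
(F2): ✓.
(F3): fails — Rwu and Rux but not Rwx.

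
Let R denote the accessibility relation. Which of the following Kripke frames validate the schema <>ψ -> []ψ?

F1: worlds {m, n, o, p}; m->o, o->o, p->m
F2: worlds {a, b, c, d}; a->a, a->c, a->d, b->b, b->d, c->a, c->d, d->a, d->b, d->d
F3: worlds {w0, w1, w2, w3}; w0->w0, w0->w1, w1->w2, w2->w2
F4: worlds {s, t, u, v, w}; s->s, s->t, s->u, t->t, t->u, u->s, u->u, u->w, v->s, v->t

F1

The schema corresponds to partial functionality: forall x forall y forall z (Rxy & Rxz -> y = z).
F1: satisfies the condition.
F2: fails — a sees both a and c.
F3: fails — w0 sees both w0 and w1.
F4: fails — s sees both s and t.
Valid on: F1.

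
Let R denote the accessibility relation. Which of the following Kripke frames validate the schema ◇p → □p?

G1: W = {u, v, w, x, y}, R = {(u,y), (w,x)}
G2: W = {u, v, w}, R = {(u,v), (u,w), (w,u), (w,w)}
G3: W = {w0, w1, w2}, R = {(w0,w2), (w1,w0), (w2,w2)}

Frame correspondent (Sahlqvist): ∀x ∀y ∀z (Rxy ∧ Rxz → y = z) — i.e. partial functionality.
G1: ✓.
G2: fails — u sees both v and w.
G3: ✓.
Valid on: G1, G3.

G1, G3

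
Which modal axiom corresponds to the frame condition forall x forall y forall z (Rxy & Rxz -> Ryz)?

◇s → □◇s

A defining formula is ◇s → □◇s (the 5 axiom).
Suppose ◇s→□◇s is valid. Take Rxy, Rxz and set V(s)={y}. Then ◇s at x, so □◇s at x, so ◇s at z, so some w with Rzw has s; w=y, i.e. Rzy. By symmetry of the argument, Ryz.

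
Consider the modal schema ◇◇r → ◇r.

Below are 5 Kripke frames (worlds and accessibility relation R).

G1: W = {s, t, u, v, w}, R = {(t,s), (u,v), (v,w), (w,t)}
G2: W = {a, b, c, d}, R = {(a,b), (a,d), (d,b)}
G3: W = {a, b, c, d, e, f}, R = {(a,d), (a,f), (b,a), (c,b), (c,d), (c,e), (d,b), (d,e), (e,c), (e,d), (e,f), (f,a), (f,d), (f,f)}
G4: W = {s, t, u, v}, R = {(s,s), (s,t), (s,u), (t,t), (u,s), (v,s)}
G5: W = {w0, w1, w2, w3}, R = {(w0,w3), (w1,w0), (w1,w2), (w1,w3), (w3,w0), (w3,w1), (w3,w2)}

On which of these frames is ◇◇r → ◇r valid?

Frame correspondent (Sahlqvist): ∀x ∀y ∀z (Rxy ∧ Ryz → Rxz) — i.e. transitivity.
G1: fails — Ruv and Rvw but not Ruw.
G2: condition met.
G3: fails — Rfd and Rdb but not Rfb.
G4: fails — Rus and Rsu but not Ruu.
G5: fails — Rw3w1 and Rw1w3 but not Rw3w3.
Valid on: G2.

G2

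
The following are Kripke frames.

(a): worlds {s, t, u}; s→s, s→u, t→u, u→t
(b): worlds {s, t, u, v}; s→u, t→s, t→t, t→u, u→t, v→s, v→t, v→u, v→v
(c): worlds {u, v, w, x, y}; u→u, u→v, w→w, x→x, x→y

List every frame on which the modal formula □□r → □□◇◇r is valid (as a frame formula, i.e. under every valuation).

The schema corresponds to a generalized confluence (Geach) condition: ∀x ∀z (xR²z → ∃w (xR²w ∧ zR²w)).
(a): satisfies the condition.
(b): satisfies the condition.
(c): fails — uR²v but no t with uR²t and vR²t.

(a), (b)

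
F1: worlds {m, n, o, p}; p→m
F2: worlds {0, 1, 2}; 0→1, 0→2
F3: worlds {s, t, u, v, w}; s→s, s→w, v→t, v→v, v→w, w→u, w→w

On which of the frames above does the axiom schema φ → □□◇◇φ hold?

F1, F2

This is the axiom for a generalized confluence (Geach) condition; its first-order frame correspondent is ∀x ∀z (xR²z → ∃w (x = w ∧ zR²w)).
F1: satisfies the condition.
F2: satisfies the condition.
F3: fails — sR²u but no w* with s=w* and uR²w*.
Valid on: F1, F2.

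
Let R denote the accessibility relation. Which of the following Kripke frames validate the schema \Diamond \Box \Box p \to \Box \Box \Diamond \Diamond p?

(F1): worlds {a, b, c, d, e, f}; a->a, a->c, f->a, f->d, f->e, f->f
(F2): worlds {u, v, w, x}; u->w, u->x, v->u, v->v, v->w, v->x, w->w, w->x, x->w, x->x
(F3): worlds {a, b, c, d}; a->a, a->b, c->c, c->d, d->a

(F2)

This is the axiom for a generalized confluence (Geach) condition; its first-order frame correspondent is \forall x \forall y \forall z ((xRy \wedge x R^2 z) \to \exists w (y R^2 w \wedge z R^2 w)).
(F1): fails — aRa, aR²c but no w with aR²w and cR²w.
(F2): satisfies the condition.
(F3): fails — aRa, aR²b but no w with aR²w and bR²w.
Valid on: (F2).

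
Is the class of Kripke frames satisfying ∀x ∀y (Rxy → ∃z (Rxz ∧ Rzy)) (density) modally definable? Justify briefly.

Yes, by □□p → □p

Yes: it is density, defined by the C4 schema □□p → □p.
Suppose □□p→□p is valid. Take Rxy and set V(p)={w : xR²w}. Then □□p at x, so □p at x, so p at y, i.e. ∃z(Rxz∧Rzy).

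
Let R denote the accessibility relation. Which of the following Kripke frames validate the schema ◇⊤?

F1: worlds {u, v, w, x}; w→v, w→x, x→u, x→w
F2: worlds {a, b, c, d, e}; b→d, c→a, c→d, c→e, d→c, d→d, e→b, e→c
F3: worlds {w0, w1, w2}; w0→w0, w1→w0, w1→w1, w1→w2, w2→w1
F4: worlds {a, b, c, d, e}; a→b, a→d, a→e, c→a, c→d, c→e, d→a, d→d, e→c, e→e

F3

This is the axiom for seriality; its first-order frame correspondent is ∀x ∃y Rxy.
F1: fails — world u has no successor.
F2: fails — world a has no successor.
F3: holds.
F4: fails — world b has no successor.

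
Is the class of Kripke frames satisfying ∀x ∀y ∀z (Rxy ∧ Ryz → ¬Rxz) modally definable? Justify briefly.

Any modally definable frame class is closed under surjective bounded morphisms.
The 3-cycle (worlds a,b,c with a→b→c→a) is intransitive. Mapping every world to a single reflexive point • is a surjective bounded morphism; the reflexive point is not intransitive (R••∧R•• but R••).
Hence intransitivity is not modally definable.

Not modally definable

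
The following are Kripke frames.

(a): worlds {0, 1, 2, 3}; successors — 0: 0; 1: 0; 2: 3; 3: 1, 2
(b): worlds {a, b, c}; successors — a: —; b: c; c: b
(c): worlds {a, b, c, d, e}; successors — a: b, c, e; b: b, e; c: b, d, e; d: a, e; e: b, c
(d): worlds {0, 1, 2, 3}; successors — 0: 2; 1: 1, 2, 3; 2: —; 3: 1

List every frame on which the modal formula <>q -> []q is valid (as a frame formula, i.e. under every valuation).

This is the axiom for partial functionality; its first-order frame correspondent is forall x forall y forall z (Rxy & Rxz -> y = z).
(a): fails — 3 sees both 1 and 2.
(b): ✓.
(c): fails — a sees both b and c.
(d): fails — 1 sees both 1 and 2.

(b)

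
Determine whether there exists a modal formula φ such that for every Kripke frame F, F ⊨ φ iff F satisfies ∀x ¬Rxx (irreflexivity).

Not modally definable

Any modally definable frame class is closed under surjective bounded morphisms.
The 2-cycle (worlds s,t with s→t→s) is irreflexive, and the map sending every world to a single reflexive point • is a surjective bounded morphism (forth: every edge maps to (•,•); back: every world has a successor). So any modal formula valid on the 2-cycle is also valid on the reflexive point, which is not irreflexive.
Hence irreflexivity is not modally definable.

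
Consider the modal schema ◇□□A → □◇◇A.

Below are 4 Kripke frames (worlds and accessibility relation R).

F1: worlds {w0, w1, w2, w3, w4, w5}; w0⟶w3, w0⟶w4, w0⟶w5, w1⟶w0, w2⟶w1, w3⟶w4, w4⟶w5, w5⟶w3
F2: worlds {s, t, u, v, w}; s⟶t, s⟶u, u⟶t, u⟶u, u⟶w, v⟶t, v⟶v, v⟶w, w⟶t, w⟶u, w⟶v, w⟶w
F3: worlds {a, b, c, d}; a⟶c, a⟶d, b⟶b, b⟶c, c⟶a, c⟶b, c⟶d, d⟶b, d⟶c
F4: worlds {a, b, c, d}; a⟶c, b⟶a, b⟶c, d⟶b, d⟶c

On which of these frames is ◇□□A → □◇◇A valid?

This is the axiom for a generalized confluence (Geach) condition; its first-order frame correspondent is ∀x ∀y ∀z ((xRy ∧ xRz) → ∃w (yR²w ∧ zR²w)).
F1: fails — w0Rw3, w0Rw4 but no w with w3R²w and w4R²w.
F2: fails — sRt, sRt but no w* with tR²w* and tR²w*.
F3: ✓.
F4: fails — aRc, aRc but no w with cR²w and cR²w.

F3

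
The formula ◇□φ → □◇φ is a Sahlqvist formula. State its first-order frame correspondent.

convergence: ∀x ∀y ∀z (Rxy ∧ Rxz → ∃w (Ryw ∧ Rzw))

Suppose ◇□φ→□◇φ is valid. Take Rxy, Rxz and set V(φ)={w : Ryw}. Then □φ at y so ◇□φ at x, so □◇φ at x, so ◇φ at z, giving w with Rzw and Ryw.
Conversely, any frame satisfying ∀x ∀y ∀z (Rxy ∧ Rxz → ∃w (Ryw ∧ Rzw)) validates the schema.
Frame condition: ∀x ∀y ∀z (Rxy ∧ Rxz → ∃w (Ryw ∧ Rzw)).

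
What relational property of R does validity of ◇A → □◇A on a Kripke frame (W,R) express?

The Euclidean property

Suppose ◇A→□◇A is valid. Take Rxy, Rxz and set V(A)={y}. Then ◇A at x, so □◇A at x, so ◇A at z, so some w with Rzw has A; w=y, i.e. Rzy. By symmetry of the argument, Ryz.
Conversely, on a frame with the Euclidean property the schema holds at every world under every valuation.
Frame condition: ∀x ∀y ∀z (Rxy ∧ Rxz → Ryz).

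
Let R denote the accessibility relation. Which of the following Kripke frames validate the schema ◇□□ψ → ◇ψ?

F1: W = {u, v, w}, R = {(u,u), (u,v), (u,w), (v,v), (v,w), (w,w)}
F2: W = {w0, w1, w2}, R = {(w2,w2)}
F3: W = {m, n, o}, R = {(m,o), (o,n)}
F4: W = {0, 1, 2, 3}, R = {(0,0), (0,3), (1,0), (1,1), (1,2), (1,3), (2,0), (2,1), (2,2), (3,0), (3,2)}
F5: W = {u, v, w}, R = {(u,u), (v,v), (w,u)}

This is the axiom for a generalized confluence (Geach) condition; its first-order frame correspondent is ∀x ∀y (xRy → ∃w (yR²w ∧ xRw)).
F1: satisfies the condition.
F2: satisfies the condition.
F3: fails — mRo but no w with oR²w and mRw.
F4: satisfies the condition.
F5: satisfies the condition.

F1, F2, F4, F5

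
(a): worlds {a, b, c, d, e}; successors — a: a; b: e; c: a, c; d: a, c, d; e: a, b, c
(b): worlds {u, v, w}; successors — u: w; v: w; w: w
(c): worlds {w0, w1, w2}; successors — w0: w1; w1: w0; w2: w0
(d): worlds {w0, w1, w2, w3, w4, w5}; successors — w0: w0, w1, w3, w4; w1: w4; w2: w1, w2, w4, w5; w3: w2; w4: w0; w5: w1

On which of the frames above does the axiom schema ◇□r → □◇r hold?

(b), (c)

This is the axiom for convergence; its first-order frame correspondent is ∀x ∀y ∀z (Rxy ∧ Rxz → ∃w (Ryw ∧ Rzw)).
(a): fails — Reb and Rea but b and a have no common successor.
(b): condition met.
(c): condition met.
(d): fails — Rw0w4 and Rw0w1 but w4 and w1 have no common successor.
Valid on: (b), (c).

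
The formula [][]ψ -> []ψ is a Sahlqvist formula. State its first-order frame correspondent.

density

Suppose □□ψ→□ψ is valid. Take Rxy and set V(ψ)={w : xR²w}. Then □□ψ at x, so □ψ at x, so ψ at y, i.e. ∃z(Rxz∧Rzy).
Conversely, any frame satisfying forall x forall y (Rxy -> exists z (Rxz & Rzy)) validates the schema.
So the correspondent is density.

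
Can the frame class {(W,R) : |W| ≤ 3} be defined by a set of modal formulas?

Not definable by any modal formula

Modal frame validity is preserved under disjoint unions.
Any modal formula valid on each of 4 disjoint one-world frames is valid on their disjoint union (validity is preserved under disjoint unions). Each one-world frame has |W|=1≤3, but the union has |W|=4.
So no modal formula (or set of formulas) defines exactly the |W|≤3 frames.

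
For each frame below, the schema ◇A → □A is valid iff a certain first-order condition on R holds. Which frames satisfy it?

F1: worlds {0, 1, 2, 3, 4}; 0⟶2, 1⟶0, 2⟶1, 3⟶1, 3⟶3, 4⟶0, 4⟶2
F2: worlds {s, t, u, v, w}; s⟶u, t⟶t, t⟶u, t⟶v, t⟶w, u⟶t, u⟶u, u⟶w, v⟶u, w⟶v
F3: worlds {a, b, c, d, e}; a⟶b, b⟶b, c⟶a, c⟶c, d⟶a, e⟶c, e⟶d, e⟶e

Frame correspondent (Sahlqvist): ∀x ∀y ∀z (Rxy ∧ Rxz → y = z) — i.e. partial functionality.
F1: fails — 3 sees both 1 and 3.
F2: fails — t sees both t and u.
F3: fails — c sees both a and c.
Valid on no frame.

none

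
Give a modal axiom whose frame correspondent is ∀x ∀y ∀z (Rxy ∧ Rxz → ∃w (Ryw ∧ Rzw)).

This is convergence; the standard corresponding axiom is .2: ◇□r → □◇r.
Suppose ◇□r→□◇r is valid. Take Rxy, Rxz and set V(r)={w : Ryw}. Then □r at y so ◇□r at x, so □◇r at x, so ◇r at z, giving w with Rzw and Ryw.

◇□r → □◇r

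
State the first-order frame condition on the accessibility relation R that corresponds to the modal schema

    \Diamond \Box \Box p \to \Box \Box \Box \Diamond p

\forall x \forall y \forall z ((xRy \wedge x R^3 z) \to \exists w (y R^2 w \wedge zRw))

This is a Sahlqvist (Geach-type) schema ◇^1□^2p → □^3◇^1p.
Minimal-valuation argument: fix x; take any y with xR^1y and any z with xR^3z. Set V(p) to the set of worlds R-reachable from y in exactly 2 steps. Then □^2p holds at y, so the antecedent holds at x; validity forces ◇^1p at z, giving a w with zR^1w and yR^2w.
First-order correspondent: \forall x \forall y \forall z ((xRy \wedge x R^3 z) \to \exists w (y R^2 w \wedge zRw)).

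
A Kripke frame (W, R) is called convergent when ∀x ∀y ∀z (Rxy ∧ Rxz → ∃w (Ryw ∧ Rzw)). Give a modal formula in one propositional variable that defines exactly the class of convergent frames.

◇□q → □◇q

A defining formula is ◇□q → □◇q (the .2 axiom).
Suppose ◇□q→□◇q is valid. Take Rxy, Rxz and set V(q)={w : Ryw}. Then □q at y so ◇□q at x, so □◇q at x, so ◇q at z, giving w with Rzw and Ryw.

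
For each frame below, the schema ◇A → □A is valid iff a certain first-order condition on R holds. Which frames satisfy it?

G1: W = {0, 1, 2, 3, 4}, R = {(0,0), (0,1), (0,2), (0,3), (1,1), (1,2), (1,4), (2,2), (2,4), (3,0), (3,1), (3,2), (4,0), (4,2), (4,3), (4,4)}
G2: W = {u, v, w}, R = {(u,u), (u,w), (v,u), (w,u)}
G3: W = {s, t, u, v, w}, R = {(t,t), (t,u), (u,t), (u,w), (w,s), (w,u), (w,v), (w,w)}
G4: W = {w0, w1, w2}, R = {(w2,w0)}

This is the axiom for partial functionality; its first-order frame correspondent is ∀x ∀y ∀z (Rxy ∧ Rxz → y = z).
G1: fails — 0 sees both 0 and 1.
G2: fails — u sees both u and w.
G3: fails — t sees both t and u.
G4: satisfies the condition.
Valid on: G4.

G4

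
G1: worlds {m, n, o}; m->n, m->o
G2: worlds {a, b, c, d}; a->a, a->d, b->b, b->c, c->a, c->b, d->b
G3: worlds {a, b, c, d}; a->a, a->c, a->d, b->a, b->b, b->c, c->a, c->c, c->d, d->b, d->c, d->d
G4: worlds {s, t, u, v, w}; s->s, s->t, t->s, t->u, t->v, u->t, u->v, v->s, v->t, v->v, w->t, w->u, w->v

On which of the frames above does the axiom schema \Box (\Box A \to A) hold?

Frame correspondent (Sahlqvist): \forall x \forall y (Rxy \to Ryy) — i.e. shift-reflexivity.
G1: fails — Rmo but not Roo.
G2: fails — Rbc but not Rcc.
G3: holds.
G4: fails — Rwt but not Rtt.

G3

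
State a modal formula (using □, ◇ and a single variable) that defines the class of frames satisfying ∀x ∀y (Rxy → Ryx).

A defining formula is s → □◇s (the B axiom).
Suppose s→□◇s is valid. Take Rxy and set V(s)={x}. Then s at x, so □◇s at x, so ◇s at y, so some z with Ryz has s; z=x, i.e. Ryx.

s → □◇s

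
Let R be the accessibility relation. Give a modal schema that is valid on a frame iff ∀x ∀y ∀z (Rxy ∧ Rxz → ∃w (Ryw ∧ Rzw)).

The condition is convergence. The .2 schema ◇□ψ → □◇ψ defines it.
Suppose ◇□ψ→□◇ψ is valid. Take Rxy, Rxz and set V(ψ)={w : Ryw}. Then □ψ at y so ◇□ψ at x, so □◇ψ at x, so ◇ψ at z, giving w with Rzw and Ryw.

◇□ψ → □◇ψ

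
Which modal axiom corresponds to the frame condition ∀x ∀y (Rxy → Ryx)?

This is symmetry; the standard corresponding axiom is B: ψ → □◇ψ.
Suppose ψ→□◇ψ is valid. Take Rxy and set V(ψ)={x}. Then ψ at x, so □◇ψ at x, so ◇ψ at y, so some z with Ryz has ψ; z=x, i.e. Ryx.

ψ → □◇ψ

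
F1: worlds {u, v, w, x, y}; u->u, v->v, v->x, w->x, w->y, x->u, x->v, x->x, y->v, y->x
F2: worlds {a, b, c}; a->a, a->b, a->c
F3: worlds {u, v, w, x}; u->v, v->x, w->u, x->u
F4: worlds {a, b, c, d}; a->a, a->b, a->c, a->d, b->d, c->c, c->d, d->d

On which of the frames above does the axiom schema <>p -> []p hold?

Frame correspondent (Sahlqvist): forall x forall y forall z (Rxy & Rxz -> y = z) — i.e. partial functionality.
F1: fails — v sees both v and x.
F2: fails — a sees both a and b.
F3: condition met.
F4: fails — a sees both a and b.
Valid on: F3.

F3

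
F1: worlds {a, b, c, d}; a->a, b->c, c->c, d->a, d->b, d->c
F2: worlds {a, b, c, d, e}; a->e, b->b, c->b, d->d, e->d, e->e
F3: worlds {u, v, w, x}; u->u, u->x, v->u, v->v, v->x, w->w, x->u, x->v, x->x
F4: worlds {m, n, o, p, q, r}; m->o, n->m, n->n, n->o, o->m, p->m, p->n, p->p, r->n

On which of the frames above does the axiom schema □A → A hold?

The schema corresponds to reflexivity: ∀x Rxx.
F1: fails — world b does not see itself.
F2: fails — world a does not see itself.
F3: satisfies the condition.
F4: fails — world m does not see itself.
Valid on: F3.

F3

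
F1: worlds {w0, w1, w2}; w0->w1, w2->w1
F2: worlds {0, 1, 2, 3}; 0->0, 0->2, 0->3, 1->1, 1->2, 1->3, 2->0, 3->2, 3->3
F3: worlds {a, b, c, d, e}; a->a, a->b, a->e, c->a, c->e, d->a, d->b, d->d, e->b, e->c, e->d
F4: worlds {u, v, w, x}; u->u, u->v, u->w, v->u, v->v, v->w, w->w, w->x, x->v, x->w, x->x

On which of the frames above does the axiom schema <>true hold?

This is the axiom for seriality; its first-order frame correspondent is forall x exists y Rxy.
F1: fails — world w1 has no successor.
F2: condition met.
F3: fails — world b has no successor.
F4: condition met.

F2, F4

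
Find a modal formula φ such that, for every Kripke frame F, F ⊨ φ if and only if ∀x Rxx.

The condition is reflexivity. The T schema □p → p defines it.
Suppose □p→p is valid. At any x set V(p)={w : Rxw}. Then □p holds at x, so p holds at x, i.e. Rxx.

□p → p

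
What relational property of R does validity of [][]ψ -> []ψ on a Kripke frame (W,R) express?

Density

This is the C4 axiom.
It corresponds to density: forall x forall y (Rxy -> exists z (Rxz & Rzy)).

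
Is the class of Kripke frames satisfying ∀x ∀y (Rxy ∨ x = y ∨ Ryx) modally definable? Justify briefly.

No — not modally definable

If a class were modally definable it would be closed under disjoint unions (Goldblatt–Thomason).
Take 4 disjoint single-world reflexive frames: each is trivially connected, but their disjoint union has 4 worlds with no edge between distinct components, so it is not connected.
So no modal formula (or set of formulas) defines exactly the connected frames.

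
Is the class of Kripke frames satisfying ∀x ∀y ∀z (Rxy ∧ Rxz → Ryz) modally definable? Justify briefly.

This is a Sahlqvist condition; the 5 axiom ◇p → □◇p defines it.

Yes, by ◇p → □◇p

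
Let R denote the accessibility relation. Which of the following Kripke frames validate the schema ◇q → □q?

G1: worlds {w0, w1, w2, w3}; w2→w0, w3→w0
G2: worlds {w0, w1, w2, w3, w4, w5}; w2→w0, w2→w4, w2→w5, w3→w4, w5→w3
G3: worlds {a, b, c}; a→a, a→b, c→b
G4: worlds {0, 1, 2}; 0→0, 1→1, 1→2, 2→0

G1

The schema corresponds to partial functionality: ∀x ∀y ∀z (Rxy ∧ Rxz → y = z).
G1: holds.
G2: fails — w2 sees both w0 and w4.
G3: fails — a sees both a and b.
G4: fails — 1 sees both 1 and 2.
Valid on: G1.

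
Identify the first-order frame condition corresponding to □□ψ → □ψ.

This is the C4 axiom.
It corresponds to density: ∀x ∀y (Rxy → ∃z (Rxz ∧ Rzy)).

Density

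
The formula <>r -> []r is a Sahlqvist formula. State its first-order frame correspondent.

partial functionality: forall x forall y forall z (Rxy & Rxz -> y = z)

Suppose ◇r→□r is valid. Take Rxy, Rxz and set V(r)={y}. Then ◇r at x, so □r at x, so r at z, i.e. z=y.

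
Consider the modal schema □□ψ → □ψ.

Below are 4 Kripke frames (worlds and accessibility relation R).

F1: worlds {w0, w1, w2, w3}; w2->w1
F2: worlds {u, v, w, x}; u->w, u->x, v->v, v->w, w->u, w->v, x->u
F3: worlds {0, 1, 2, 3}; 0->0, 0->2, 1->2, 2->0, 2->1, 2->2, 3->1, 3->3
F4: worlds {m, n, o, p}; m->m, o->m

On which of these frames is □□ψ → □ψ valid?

Frame correspondent (Sahlqvist): ∀x ∀y (Rxy → ∃z (Rxz ∧ Rzy)) — i.e. density.
F1: fails — Rw2w1 but no z with Rw2z and Rzw1.
F2: fails — Ruw but no z with Ruz and Rzw.
F3: ✓.
F4: ✓.

F3, F4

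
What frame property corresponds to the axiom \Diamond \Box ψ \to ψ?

Replacing ψ by ¬ψ and contraposing gives the equivalent schema ψ → □◇ψ.
Suppose ψ→□◇ψ is valid. Take Rxy and set V(ψ)={x}. Then ψ at x, so □◇ψ at x, so ◇ψ at y, so some z with Ryz has ψ; z=x, i.e. Ryx.

symmetry: \forall x \forall y (Rxy \to Ryx)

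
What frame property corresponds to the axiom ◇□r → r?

Symmetry

This schema is equivalent to the B axiom r → □◇r.
It corresponds to symmetry: ∀x ∀y (Rxy → Ryx).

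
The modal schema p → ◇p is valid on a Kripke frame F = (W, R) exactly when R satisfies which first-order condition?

reflexivity

This is a form of the T axiom.
Its frame correspondent is reflexivity — ∀x Rxx.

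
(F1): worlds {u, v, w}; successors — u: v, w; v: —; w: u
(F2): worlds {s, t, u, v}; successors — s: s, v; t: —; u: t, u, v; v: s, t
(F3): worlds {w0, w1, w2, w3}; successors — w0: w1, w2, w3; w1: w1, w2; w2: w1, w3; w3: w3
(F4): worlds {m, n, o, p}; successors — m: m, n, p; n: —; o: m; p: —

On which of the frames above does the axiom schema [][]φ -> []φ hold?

(F3), (F4)

Frame correspondent (Sahlqvist): forall x forall y (Rxy -> exists z (Rxz & Rzy)) — i.e. density.
(F1): fails — Ruv but no z with Ruz and Rzv.
(F2): fails — Rvt but no z with Rvz and Rzt.
(F3): holds.
(F4): holds.
Valid on: (F3), (F4).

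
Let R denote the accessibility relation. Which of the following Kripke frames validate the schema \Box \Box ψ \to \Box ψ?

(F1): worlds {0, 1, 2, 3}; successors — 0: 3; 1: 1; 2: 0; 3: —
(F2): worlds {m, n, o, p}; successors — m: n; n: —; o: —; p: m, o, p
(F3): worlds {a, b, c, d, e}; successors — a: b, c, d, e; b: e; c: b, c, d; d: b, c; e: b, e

(F3)

The schema corresponds to density: \forall x \forall y (Rxy \to \exists z (Rxz \wedge Rzy)).
(F1): fails — R20 but no z with R2z and Rz0.
(F2): fails — Rmn but no z with Rmz and Rzn.
(F3): condition met.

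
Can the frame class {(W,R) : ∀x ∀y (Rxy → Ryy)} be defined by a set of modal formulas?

Definable; □(□r → r) defines it

Yes: it is shift-reflexivity, defined by the T□ schema □(□r → r).
Suppose □(□r→r) is valid. Take Rxy and set V(r)={w : Ryw}. Then at y, □r holds; since □(□r→r) at x, □r→r at y, so r at y, i.e. Ryy.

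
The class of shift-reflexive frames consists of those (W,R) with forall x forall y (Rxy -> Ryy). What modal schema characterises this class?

□(□s → s)

The condition is shift-reflexivity. The T□ schema □(□s → s) defines it.
Suppose □(□s→s) is valid. Take Rxy and set V(s)={w : Ryw}. Then at y, □s holds; since □(□s→s) at x, □s→s at y, so s at y, i.e. Ryy.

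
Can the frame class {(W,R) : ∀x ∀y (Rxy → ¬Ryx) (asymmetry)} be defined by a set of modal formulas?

Any modally definable frame class is closed under surjective bounded morphisms.
The 3-cycle (worlds w0,w1,w2 with w0→w1→w2→w0) is asymmetric. Mapping every world to a single reflexive point • is a surjective bounded morphism, and the reflexive point is not asymmetric (R•• but asymmetry requires ¬R••).
So the class is not modally definable.

Not definable by any modal formula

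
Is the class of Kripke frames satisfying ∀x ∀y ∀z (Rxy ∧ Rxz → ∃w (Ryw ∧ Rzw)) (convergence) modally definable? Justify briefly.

The condition is convergence. A defining modal formula is ◇□q → □◇q.
Suppose ◇□q→□◇q is valid. Take Rxy, Rxz and set V(q)={w : Ryw}. Then □q at y so ◇□q at x, so □◇q at x, so ◇q at z, giving w with Rzw and Ryw.

Yes, by ◇□q → □◇q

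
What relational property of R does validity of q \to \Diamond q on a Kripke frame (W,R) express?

reflexivity: \forall x Rxx

This schema is equivalent to the T axiom □q → q.
Its frame correspondent is reflexivity — \forall x Rxx.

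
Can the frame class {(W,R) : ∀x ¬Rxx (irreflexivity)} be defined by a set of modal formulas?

If a class were modally definable it would be closed under surjective bounded morphisms (Goldblatt–Thomason).
The 3-cycle (worlds 0,1,2 with 0→1→2→0) is irreflexive, and the map sending every world to a single reflexive point • is a surjective bounded morphism (forth: every edge maps to (•,•); back: every world has a successor). So any modal formula valid on the 3-cycle is also valid on the reflexive point, which is not irreflexive.
So the class is not modally definable.

Not modally definable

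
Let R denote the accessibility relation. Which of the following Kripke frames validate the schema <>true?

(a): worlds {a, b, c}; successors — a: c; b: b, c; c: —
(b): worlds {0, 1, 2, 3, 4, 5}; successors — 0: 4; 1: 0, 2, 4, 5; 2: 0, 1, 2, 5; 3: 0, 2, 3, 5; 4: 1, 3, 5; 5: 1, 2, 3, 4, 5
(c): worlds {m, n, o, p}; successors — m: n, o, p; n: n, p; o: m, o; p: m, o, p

(b), (c)

The schema corresponds to seriality: forall x exists y Rxy.
(a): fails — world c has no successor.
(b): satisfies the condition.
(c): satisfies the condition.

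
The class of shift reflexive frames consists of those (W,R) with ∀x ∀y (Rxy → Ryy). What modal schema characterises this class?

□(□q → q)

This is shift-reflexivity; the standard corresponding axiom is T□: □(□q → q).
Suppose □(□q→q) is valid. Take Rxy and set V(q)={w : Ryw}. Then at y, □q holds; since □(□q→q) at x, □q→q at y, so q at y, i.e. Ryy.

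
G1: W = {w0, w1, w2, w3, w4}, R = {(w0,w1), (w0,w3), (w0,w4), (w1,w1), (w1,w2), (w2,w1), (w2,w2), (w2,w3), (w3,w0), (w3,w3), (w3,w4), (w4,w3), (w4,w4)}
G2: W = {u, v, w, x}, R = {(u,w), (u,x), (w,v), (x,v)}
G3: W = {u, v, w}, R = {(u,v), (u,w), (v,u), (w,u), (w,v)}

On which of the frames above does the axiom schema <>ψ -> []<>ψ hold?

The schema corresponds to the Euclidean property: forall x forall y forall z (Rxy & Rxz -> Ryz).
G1: fails — Rw0w4 and Rw0w1 but not Rw4w1.
G2: fails — Ruw and Ruw but not Rww.
G3: fails — Ruv and Ruv but not Rvv.

none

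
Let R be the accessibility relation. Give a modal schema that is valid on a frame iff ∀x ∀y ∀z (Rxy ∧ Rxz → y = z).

◇p → □p

This is partial functionality; the standard corresponding axiom is CD: ◇p → □p.
Suppose ◇p→□p is valid. Take Rxy, Rxz and set V(p)={y}. Then ◇p at x, so □p at x, so p at z, i.e. z=y.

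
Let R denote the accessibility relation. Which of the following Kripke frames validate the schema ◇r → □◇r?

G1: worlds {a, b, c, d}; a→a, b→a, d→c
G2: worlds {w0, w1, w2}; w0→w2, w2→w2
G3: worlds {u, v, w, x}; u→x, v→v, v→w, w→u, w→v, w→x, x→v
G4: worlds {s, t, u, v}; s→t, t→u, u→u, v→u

This is the axiom for the Euclidean property; its first-order frame correspondent is ∀x ∀y ∀z (Rxy ∧ Rxz → Ryz).
G1: fails — Rdc and Rdc but not Rcc.
G2: holds.
G3: fails — Rux and Rux but not Rxx.
G4: fails — Rst and Rst but not Rtt.
Valid on: G2.

G2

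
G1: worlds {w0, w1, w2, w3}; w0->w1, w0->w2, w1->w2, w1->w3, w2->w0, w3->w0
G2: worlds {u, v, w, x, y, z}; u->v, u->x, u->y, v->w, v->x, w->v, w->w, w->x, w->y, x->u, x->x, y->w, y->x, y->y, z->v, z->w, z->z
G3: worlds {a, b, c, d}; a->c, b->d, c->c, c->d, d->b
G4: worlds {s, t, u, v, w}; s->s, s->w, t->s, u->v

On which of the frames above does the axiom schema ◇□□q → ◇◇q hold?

Frame correspondent (Sahlqvist): ∀x ∀y (xRy → ∃w (yR²w ∧ xR²w)) — i.e. a generalized confluence (Geach) condition.
G1: fails — w1Rw2 but no w with w2R²w and w1R²w.
G2: holds.
G3: fails — bRd but no w with dR²w and bR²w.
G4: fails — sRw but no w* with wR²w* and sR²w*.
Valid on: G2.

G2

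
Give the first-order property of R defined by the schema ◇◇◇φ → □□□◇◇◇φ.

∀x ∀y ∀z ((xR³y ∧ xR³z) → ∃w (y = w ∧ zR³w))

This is a Sahlqvist (Geach-type) schema ◇^3□^0φ → □^3◇^3φ.
Minimal-valuation argument: fix x; take any y with xR^3y and any z with xR^3z. Set V(φ) to the set of worlds R-reachable from y in exactly 0 steps. Then □^0φ holds at y, so the antecedent holds at x; validity forces ◇^3φ at z, giving a w with zR^3w and yR^0w.
First-order correspondent: ∀x ∀y ∀z ((xR³y ∧ xR³z) → ∃w (y = w ∧ zR³w)).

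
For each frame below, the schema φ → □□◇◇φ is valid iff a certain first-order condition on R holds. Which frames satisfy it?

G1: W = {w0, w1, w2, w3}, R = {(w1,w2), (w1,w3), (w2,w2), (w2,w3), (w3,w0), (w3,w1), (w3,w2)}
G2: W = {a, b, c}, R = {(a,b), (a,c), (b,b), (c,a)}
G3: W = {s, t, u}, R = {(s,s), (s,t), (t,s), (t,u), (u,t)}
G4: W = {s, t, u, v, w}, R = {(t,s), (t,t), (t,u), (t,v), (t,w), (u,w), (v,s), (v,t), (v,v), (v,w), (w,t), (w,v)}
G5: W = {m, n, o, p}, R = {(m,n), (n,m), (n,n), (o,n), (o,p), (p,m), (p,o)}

G3

This is the axiom for a generalized confluence (Geach) condition; its first-order frame correspondent is ∀x ∀z (xR²z → ∃w (x = w ∧ zR²w)).
G1: fails — w1R²w0 but no w with w1=w and w0R²w.
G2: fails — aR²b but no w with a=w and bR²w.
G3: satisfies the condition.
G4: fails — tR²s but no w* with t=w* and sR²w*.
G5: fails — oR²m but no w with o=w and mR²w.
Valid on: G3.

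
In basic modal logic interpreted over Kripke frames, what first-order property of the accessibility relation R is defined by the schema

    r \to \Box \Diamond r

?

Suppose r→□◇r is valid. Take Rxy and set V(r)={x}. Then r at x, so □◇r at x, so ◇r at y, so some z with Ryz has r; z=x, i.e. Ryx.

symmetry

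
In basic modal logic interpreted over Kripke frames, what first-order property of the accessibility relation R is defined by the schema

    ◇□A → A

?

This is frame-equivalent to A → □◇A (substitute ¬A for A and contrapose).
Suppose A→□◇A is valid. Take Rxy and set V(A)={x}. Then A at x, so □◇A at x, so ◇A at y, so some z with Ryz has A; z=x, i.e. Ryx.
The converse is a direct semantic check.
Frame condition: ∀x ∀y (Rxy → Ryx).

symmetry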